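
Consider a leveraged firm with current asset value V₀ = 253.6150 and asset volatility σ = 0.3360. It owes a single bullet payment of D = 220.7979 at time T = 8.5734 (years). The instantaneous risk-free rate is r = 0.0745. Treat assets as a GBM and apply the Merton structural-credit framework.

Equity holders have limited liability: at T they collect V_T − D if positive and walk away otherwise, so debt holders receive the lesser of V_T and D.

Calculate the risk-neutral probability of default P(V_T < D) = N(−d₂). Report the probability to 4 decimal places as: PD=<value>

PD=0.3828

Work the structural quantities from V₀ = 253.6150 against face 220.7979:
d₁ = [ln(V₀/D) + (r + σ²/2)T] / (σ√T)
   = [ln(253.6150/220.7979) + (0.0745 + 0.5·0.3360²)·8.5734] / (0.3360·√8.5734)
   = [0.138570 + 1.122670] / 0.983820 = 1.281981
d₂ = d₁ − σ√T = 1.281981 − 0.983820 = 0.298161
risk-neutral PD = N(−d₂) = N(-0.298161) = 0.382790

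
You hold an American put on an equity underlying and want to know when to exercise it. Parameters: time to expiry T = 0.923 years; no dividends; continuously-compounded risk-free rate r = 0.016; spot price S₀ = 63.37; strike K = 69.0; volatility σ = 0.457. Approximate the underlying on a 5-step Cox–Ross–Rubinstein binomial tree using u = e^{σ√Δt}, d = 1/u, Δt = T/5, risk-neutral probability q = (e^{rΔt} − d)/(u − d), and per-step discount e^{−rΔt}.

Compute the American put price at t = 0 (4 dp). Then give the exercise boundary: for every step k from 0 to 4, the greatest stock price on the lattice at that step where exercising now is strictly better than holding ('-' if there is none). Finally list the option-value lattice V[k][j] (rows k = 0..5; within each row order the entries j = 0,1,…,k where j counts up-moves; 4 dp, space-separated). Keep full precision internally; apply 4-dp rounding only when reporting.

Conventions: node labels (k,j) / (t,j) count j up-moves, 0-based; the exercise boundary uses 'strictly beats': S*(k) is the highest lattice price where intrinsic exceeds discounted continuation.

Δt=0.18460  u=1.21695  d=0.82172  q=0.45855  discount=0.99705
step 5 (expiry): payoffs max(K−S,0) = 45.2582 33.8389 16.9273 0.0000 0.0000 0.0000
step 4: (k=4,j=0): S=28.8927, K−S=40.1073, hold=39.9038 ⇒ V=40.1073 exercise | (k=4,j=1): S=42.7894, K−S=26.2106, hold=26.0071 ⇒ V=26.2106 exercise | (k=4,j=2): S=63.3700, K−S=5.6300, hold=9.1382 ⇒ V=9.1382 continue | (k=4,j=3): S=93.8494, K−S=0.0000, hold=0.0000 ⇒ V=0.0000 continue | (k=4,j=4): S=138.9887, K−S=0.0000, hold=0.0000 ⇒ V=0.0000 continue  boundary S*=42.7894
step 3: (k=3,j=0): S=35.1611, K−S=33.8389, hold=33.6354 ⇒ V=33.8389 exercise | (k=3,j=1): S=52.0727, K−S=16.9273, hold=18.3278 ⇒ V=18.3278 continue | (k=3,j=2): S=77.1183, K−S=0.0000, hold=4.9333 ⇒ V=4.9333 continue | (k=3,j=3): S=114.2104, K−S=0.0000, hold=0.0000 ⇒ V=0.0000 continue  boundary S*=35.1611
step 2: (k=2,j=0): S=42.7894, K−S=26.2106, hold=26.6474 ⇒ V=26.6474 continue | (k=2,j=1): S=63.3700, K−S=5.6300, hold=12.1497 ⇒ V=12.1497 continue | (k=2,j=2): S=93.8494, K−S=0.0000, hold=2.6632 ⇒ V=2.6632 continue  boundary S*=-
step 1: (k=1,j=0): S=52.0727, K−S=16.9273, hold=19.9405 ⇒ V=19.9405 continue | (k=1,j=1): S=77.1183, K−S=0.0000, hold=7.7767 ⇒ V=7.7767 continue  boundary S*=-
step 0: (k=0,j=0): S=63.3700, K−S=5.6300, hold=14.3204 ⇒ V=14.3204 continue  boundary S*=-

price = 14.3204
boundary = - - - 35.1611 42.7894
tree:
14.3204
19.9405 7.7767
26.6474 12.1497 2.6632
33.8389 18.3278 4.9333 0.0000
40.1073 26.2106 9.1382 0.0000 0.0000
45.2582 33.8389 16.9273 0.0000 0.0000 0.0000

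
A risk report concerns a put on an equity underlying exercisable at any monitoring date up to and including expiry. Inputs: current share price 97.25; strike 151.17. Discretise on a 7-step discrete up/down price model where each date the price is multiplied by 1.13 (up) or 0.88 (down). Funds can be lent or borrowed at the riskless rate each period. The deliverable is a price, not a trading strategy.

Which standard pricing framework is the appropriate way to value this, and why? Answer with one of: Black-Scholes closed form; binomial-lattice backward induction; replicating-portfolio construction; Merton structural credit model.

Key observation: the exercise right at every one of the 7 steps is what matters: each node needs max(151.17 − S, continuation), which only the stepwise tree valuation starting from spot 97.25 delivers.

framework: binomial-lattice backward induction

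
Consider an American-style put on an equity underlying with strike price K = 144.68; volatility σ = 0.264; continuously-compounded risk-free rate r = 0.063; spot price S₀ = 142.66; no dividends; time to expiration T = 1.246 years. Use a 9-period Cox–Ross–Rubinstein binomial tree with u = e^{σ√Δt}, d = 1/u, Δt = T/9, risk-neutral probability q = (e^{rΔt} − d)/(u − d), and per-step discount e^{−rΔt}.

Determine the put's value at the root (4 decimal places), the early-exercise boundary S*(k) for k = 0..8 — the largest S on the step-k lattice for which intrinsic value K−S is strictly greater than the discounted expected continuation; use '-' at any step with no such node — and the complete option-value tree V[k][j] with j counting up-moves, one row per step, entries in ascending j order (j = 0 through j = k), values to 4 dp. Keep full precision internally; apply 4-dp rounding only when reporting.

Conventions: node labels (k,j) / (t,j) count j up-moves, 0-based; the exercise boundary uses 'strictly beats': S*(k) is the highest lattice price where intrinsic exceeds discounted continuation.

Δt=0.13844  u=1.10322  d=0.90644  q=0.51998  discount=0.99132
step 9 (expiry): payoffs max(K−S,0) = 85.7471 72.9537 57.3829 38.4320 15.3671 0.0000 0.0000 0.0000 0.0000 0.0000
step 8: (k=8,j=0): S=65.0157, K−S=79.6643, hold=78.4079 ⇒ V=79.6643 exercise | (k=8,j=1): S=79.1296, K−S=65.5504, hold=64.2939 ⇒ V=65.5504 exercise | (k=8,j=2): S=96.3075, K−S=48.3725, hold=47.1161 ⇒ V=48.3725 exercise | (k=8,j=3): S=117.2145, K−S=27.4655, hold=26.2091 ⇒ V=27.4655 exercise | (k=8,j=4): S=142.6600, K−S=2.0200, hold=7.3125 ⇒ V=7.3125 continue | (k=8,j=5): S=173.6294, K−S=0.0000, hold=0.0000 ⇒ V=0.0000 continue | (k=8,j=6): S=211.3218, K−S=0.0000, hold=0.0000 ⇒ V=0.0000 continue | (k=8,j=7): S=257.1966, K−S=0.0000, hold=0.0000 ⇒ V=0.0000 continue | (k=8,j=8): S=313.0302, K−S=0.0000, hold=0.0000 ⇒ V=0.0000 continue  boundary S*=117.2145
step 7: (k=7,j=0): S=71.7263, K−S=72.9537, hold=71.6972 ⇒ V=72.9537 exercise | (k=7,j=1): S=87.2971, K−S=57.3829, hold=56.1265 ⇒ V=57.3829 exercise | (k=7,j=2): S=106.2480, K−S=38.4320, hold=37.1756 ⇒ V=38.4320 exercise | (k=7,j=3): S=129.3129, K−S=15.3671, hold=16.8388 ⇒ V=16.8388 continue | (k=7,j=4): S=157.3848, K−S=0.0000, hold=3.4796 ⇒ V=3.4796 continue | (k=7,j=5): S=191.5507, K−S=0.0000, hold=0.0000 ⇒ V=0.0000 continue | (k=7,j=6): S=233.1335, K−S=0.0000, hold=0.0000 ⇒ V=0.0000 continue | (k=7,j=7): S=283.7434, K−S=0.0000, hold=0.0000 ⇒ V=0.0000 continue  boundary S*=106.2480
step 6: (k=6,j=0): S=79.1296, K−S=65.5504, hold=64.2939 ⇒ V=65.5504 exercise | (k=6,j=1): S=96.3075, K−S=48.3725, hold=47.1161 ⇒ V=48.3725 exercise | (k=6,j=2): S=117.2145, K−S=27.4655, hold=26.9677 ⇒ V=27.4655 exercise | (k=6,j=3): S=142.6600, K−S=2.0200, hold=9.8064 ⇒ V=9.8064 continue | (k=6,j=4): S=173.6294, K−S=0.0000, hold=1.6558 ⇒ V=1.6558 continue | (k=6,j=5): S=211.3218, K−S=0.0000, hold=0.0000 ⇒ V=0.0000 continue | (k=6,j=6): S=257.1966, K−S=0.0000, hold=0.0000 ⇒ V=0.0000 continue  boundary S*=117.2145
step 5: (k=5,j=0): S=87.2971, K−S=57.3829, hold=56.1265 ⇒ V=57.3829 exercise | (k=5,j=1): S=106.2480, K−S=38.4320, hold=37.1756 ⇒ V=38.4320 exercise | (k=5,j=2): S=129.3129, K−S=15.3671, hold=18.1243 ⇒ V=18.1243 continue | (k=5,j=3): S=157.3848, K−S=0.0000, hold=5.5199 ⇒ V=5.5199 continue | (k=5,j=4): S=191.5507, K−S=0.0000, hold=0.7879 ⇒ V=0.7879 continue | (k=5,j=5): S=233.1335, K−S=0.0000, hold=0.0000 ⇒ V=0.0000 continue  boundary S*=106.2480
step 4: (k=4,j=0): S=96.3075, K−S=48.3725, hold=47.1161 ⇒ V=48.3725 exercise | (k=4,j=1): S=117.2145, K−S=27.4655, hold=27.6304 ⇒ V=27.6304 continue | (k=4,j=2): S=142.6600, K−S=2.0200, hold=11.4698 ⇒ V=11.4698 continue | (k=4,j=3): S=173.6294, K−S=0.0000, hold=3.0328 ⇒ V=3.0328 continue | (k=4,j=4): S=211.3218, K−S=0.0000, hold=0.3749 ⇒ V=0.3749 continue  boundary S*=96.3075
step 3: (k=3,j=0): S=106.2480, K−S=38.4320, hold=37.2606 ⇒ V=38.4320 exercise | (k=3,j=1): S=129.3129, K−S=15.3671, hold=19.0602 ⇒ V=19.0602 continue | (k=3,j=2): S=157.3848, K−S=0.0000, hold=7.0212 ⇒ V=7.0212 continue | (k=3,j=3): S=191.5507, K−S=0.0000, hold=1.6364 ⇒ V=1.6364 continue  boundary S*=106.2480
step 2: (k=2,j=0): S=117.2145, K−S=27.4655, hold=28.1128 ⇒ V=28.1128 continue | (k=2,j=1): S=142.6600, K−S=2.0200, hold=12.6890 ⇒ V=12.6890 continue | (k=2,j=2): S=173.6294, K−S=0.0000, hold=4.1846 ⇒ V=4.1846 continue  boundary S*=-
step 1: (k=1,j=0): S=129.3129, K−S=15.3671, hold=19.9182 ⇒ V=19.9182 continue | (k=1,j=1): S=157.3848, K−S=0.0000, hold=8.1951 ⇒ V=8.1951 continue  boundary S*=-
step 0: (k=0,j=0): S=142.6600, K−S=2.0200, hold=13.7024 ⇒ V=13.7024 continue  boundary S*=-

price = 13.7024
boundary = - - - 106.2480 96.3075 106.2480 117.2145 106.2480 117.2145
tree:
13.7024
19.9182 8.1951
28.1128 12.6890 4.1846
38.4320 19.0602 7.0212 1.6364
48.3725 27.6304 11.4698 3.0328 0.3749
57.3829 38.4320 18.1243 5.5199 0.7879 0.0000
65.5504 48.3725 27.4655 9.8064 1.6558 0.0000 0.0000
72.9537 57.3829 38.4320 16.8388 3.4796 0.0000 0.0000 0.0000
79.6643 65.5504 48.3725 27.4655 7.3125 0.0000 0.0000 0.0000 0.0000
85.7471 72.9537 57.3829 38.4320 15.3671 0.0000 0.0000 0.0000 0.0000 0.0000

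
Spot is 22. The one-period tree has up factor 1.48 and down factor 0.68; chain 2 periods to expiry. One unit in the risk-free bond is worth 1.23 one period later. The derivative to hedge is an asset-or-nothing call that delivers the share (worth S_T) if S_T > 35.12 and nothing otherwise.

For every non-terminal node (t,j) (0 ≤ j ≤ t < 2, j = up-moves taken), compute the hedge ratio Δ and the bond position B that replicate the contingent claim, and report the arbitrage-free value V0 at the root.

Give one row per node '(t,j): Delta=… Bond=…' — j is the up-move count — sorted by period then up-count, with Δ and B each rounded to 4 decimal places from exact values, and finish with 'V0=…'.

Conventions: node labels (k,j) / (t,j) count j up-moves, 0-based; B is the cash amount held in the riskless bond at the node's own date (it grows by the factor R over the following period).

(0,0): Delta=1.5304 Bond=-18.6135
(1,0): Delta=0.0000 Bond=0.0000
(1,1): Delta=1.8500 Bond=-33.3012
V0=15.0550

Since d<R<u, set p* = (R−d)/(u−d) = 0.6875; price each node as the discounted p*-expectation of its children.
Payoffs at expiry: V(2,0)=0.0000, V(2,1)=0.0000, V(2,2)=48.1888
  t=1,j=0: stock 14.9600 → up 22.1408 (V=0.0000), down 10.1728 (V=0.0000). Price 0.0000; hedge Δ=0.0000, bond B=0.0000.
  t=1,j=1: stock 32.5600 → up 48.1888 (V=48.1888), down 22.1408 (V=0.0000). Price 26.9348; hedge Δ=1.8500, bond B=-33.3012.
  t=0,j=0: stock 22.0000 → up 32.5600 (V=26.9348), down 14.9600 (V=0.0000). Price 15.0550; hedge Δ=1.5304, bond B=-18.6135.
Verification: the root portfolio costs Δ(0,0)·S0 + B(0,0) = 15.0550, matching V0.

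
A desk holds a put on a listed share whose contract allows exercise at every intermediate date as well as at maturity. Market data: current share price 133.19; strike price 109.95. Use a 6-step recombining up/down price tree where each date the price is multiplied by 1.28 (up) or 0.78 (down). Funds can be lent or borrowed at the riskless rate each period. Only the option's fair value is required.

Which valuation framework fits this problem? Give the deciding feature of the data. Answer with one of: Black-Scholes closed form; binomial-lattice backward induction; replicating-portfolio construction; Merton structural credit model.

framework: binomial-lattice backward induction

Key observation: early exercise of the strike-109.95 put must be checked at each of the 6 dates (spot 133.19), which forces a node-by-node comparison of intrinsic and continuation value backward from expiry.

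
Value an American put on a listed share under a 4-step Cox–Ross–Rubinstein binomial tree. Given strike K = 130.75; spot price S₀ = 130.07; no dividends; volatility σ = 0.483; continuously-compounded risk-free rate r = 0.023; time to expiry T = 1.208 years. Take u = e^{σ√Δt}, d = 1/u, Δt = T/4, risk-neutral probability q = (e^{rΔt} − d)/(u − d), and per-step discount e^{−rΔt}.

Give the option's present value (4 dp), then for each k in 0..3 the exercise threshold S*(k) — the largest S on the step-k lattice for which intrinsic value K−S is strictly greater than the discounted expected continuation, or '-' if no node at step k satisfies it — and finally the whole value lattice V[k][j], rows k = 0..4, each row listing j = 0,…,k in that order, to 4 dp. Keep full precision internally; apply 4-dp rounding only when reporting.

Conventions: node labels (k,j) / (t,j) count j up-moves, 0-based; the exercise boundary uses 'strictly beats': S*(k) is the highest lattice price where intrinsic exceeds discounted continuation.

price = 24.7849
boundary = - - 76.4940 99.7475
tree:
24.7849
37.4270 9.5319
54.2560 17.1913 0.2051
72.0886 31.0025 0.3734 0.0000
85.7640 54.2560 0.6800 0.0000 0.0000

params: Δt=0.30200 u=1.30399 d=0.76688 q=0.44701 e^(-rΔt)=0.99308
t_4 payoffs: 85.7640 54.2560 0.6800 0.0000 0.0000
t_3: node(3,0) S=58.6614 payoff=72.0886 vs cont=71.1836 → 72.0886 [stop]  node(3,1) S=99.7475 payoff=31.0025 vs cont=30.0974 → 31.0025 [stop]  node(3,2) S=169.6102 payoff=0.0000 vs cont=0.3734 → 0.3734 [wait]  node(3,3) S=288.4045 payoff=0.0000 vs cont=0.0000 → 0.0000 [wait]  ⇒ S*(3)=99.7475
t_2: node(2,0) S=76.4940 payoff=54.2560 vs cont=53.3510 → 54.2560 [stop]  node(2,1) S=130.0700 payoff=0.6800 vs cont=17.1913 → 17.1913 [wait]  node(2,2) S=221.1704 payoff=0.0000 vs cont=0.2051 → 0.2051 [wait]  ⇒ S*(2)=76.4940
t_1: node(1,0) S=99.7475 payoff=31.0025 vs cont=37.4270 → 37.4270 [wait]  node(1,1) S=169.6102 payoff=0.0000 vs cont=9.5319 → 9.5319 [wait]  ⇒ S*(1)=-
t_0: node(0,0) S=130.0700 payoff=0.6800 vs cont=24.7849 → 24.7849 [wait]  ⇒ S*(0)=-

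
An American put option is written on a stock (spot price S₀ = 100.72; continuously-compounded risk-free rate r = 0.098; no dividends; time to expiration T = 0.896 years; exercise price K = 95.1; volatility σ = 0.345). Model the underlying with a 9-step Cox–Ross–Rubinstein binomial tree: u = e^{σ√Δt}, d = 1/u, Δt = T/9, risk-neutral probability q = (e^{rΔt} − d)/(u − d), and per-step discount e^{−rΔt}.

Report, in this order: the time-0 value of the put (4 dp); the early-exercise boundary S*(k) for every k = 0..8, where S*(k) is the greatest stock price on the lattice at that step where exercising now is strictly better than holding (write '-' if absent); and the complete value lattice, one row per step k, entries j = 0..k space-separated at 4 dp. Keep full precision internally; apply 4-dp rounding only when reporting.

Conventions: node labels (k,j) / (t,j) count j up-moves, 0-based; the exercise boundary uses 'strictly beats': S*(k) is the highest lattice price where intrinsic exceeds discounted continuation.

price = 7.3865
boundary = - - - 72.6590 65.1649 72.6590 65.1649 72.6590 81.0149
tree:
7.3865
11.0211 4.1410
15.9832 6.6082 1.9214
22.4410 10.2709 3.3218 0.6535
29.9351 15.4699 5.6230 1.2413 0.1184
36.6562 22.4410 9.2698 2.3329 0.2480 0.0000
42.6841 29.9351 14.7645 4.3275 0.5193 0.0000 0.0000
48.0903 36.6562 22.4410 7.8941 1.0875 0.0000 0.0000 0.0000
52.9389 42.6841 29.9351 14.0851 2.2772 0.0000 0.0000 0.0000 0.0000
57.2874 48.0903 36.6562 22.4410 4.7683 0.0000 0.0000 0.0000 0.0000 0.0000

params: Δt=0.09956 u=1.11500 d=0.89686 q=0.51776 e^(-rΔt)=0.99029
t_9 payoffs: 57.2874 48.0903 36.6562 22.4410 4.7683 0.0000 0.0000 0.0000 0.0000 0.0000
t_8: node(8,0) S=42.1611 payoff=52.9389 vs cont=52.0156 → 52.9389 [stop]  node(8,1) S=52.4159 payoff=42.6841 vs cont=41.7608 → 42.6841 [stop]  node(8,2) S=65.1649 payoff=29.9351 vs cont=29.0118 → 29.9351 [stop]  node(8,3) S=81.0149 payoff=14.0851 vs cont=13.1618 → 14.0851 [stop]  node(8,4) S=100.7200 payoff=0.0000 vs cont=2.2772 → 2.2772 [wait]  node(8,5) S=125.2180 payoff=0.0000 vs cont=0.0000 → 0.0000 [wait]  node(8,6) S=155.6746 payoff=0.0000 vs cont=0.0000 → 0.0000 [wait]  node(8,7) S=193.5391 payoff=0.0000 vs cont=0.0000 → 0.0000 [wait]  node(8,8) S=240.6134 payoff=0.0000 vs cont=0.0000 → 0.0000 [wait]  ⇒ S*(8)=81.0149
t_7: node(7,0) S=47.0097 payoff=48.0903 vs cont=47.1670 → 48.0903 [stop]  node(7,1) S=58.4438 payoff=36.6562 vs cont=35.7329 → 36.6562 [stop]  node(7,2) S=72.6590 payoff=22.4410 vs cont=21.5177 → 22.4410 [stop]  node(7,3) S=90.3317 payoff=4.7683 vs cont=7.8941 → 7.8941 [wait]  node(7,4) S=112.3030 payoff=0.0000 vs cont=1.0875 → 1.0875 [wait]  node(7,5) S=139.6183 payoff=0.0000 vs cont=0.0000 → 0.0000 [wait]  node(7,6) S=173.5774 payoff=0.0000 vs cont=0.0000 → 0.0000 [wait]  node(7,7) S=215.7964 payoff=0.0000 vs cont=0.0000 → 0.0000 [wait]  ⇒ S*(7)=72.6590
t_6: node(6,0) S=52.4159 payoff=42.6841 vs cont=41.7608 → 42.6841 [stop]  node(6,1) S=65.1649 payoff=29.9351 vs cont=29.0118 → 29.9351 [stop]  node(6,2) S=81.0149 payoff=14.0851 vs cont=14.7645 → 14.7645 [wait]  node(6,3) S=100.7200 payoff=0.0000 vs cont=4.3275 → 4.3275 [wait]  node(6,4) S=125.2180 payoff=0.0000 vs cont=0.5193 → 0.5193 [wait]  node(6,5) S=155.6746 payoff=0.0000 vs cont=0.0000 → 0.0000 [wait]  node(6,6) S=193.5391 payoff=0.0000 vs cont=0.0000 → 0.0000 [wait]  ⇒ S*(6)=65.1649
t_5: node(5,0) S=58.4438 payoff=36.6562 vs cont=35.7329 → 36.6562 [stop]  node(5,1) S=72.6590 payoff=22.4410 vs cont=21.8660 → 22.4410 [stop]  node(5,2) S=90.3317 payoff=4.7683 vs cont=9.2698 → 9.2698 [wait]  node(5,3) S=112.3030 payoff=0.0000 vs cont=2.3329 → 2.3329 [wait]  node(5,4) S=139.6183 payoff=0.0000 vs cont=0.2480 → 0.2480 [wait]  node(5,5) S=173.5774 payoff=0.0000 vs cont=0.0000 → 0.0000 [wait]  ⇒ S*(5)=72.6590
t_4: node(4,0) S=65.1649 payoff=29.9351 vs cont=29.0118 → 29.9351 [stop]  node(4,1) S=81.0149 payoff=14.0851 vs cont=15.4699 → 15.4699 [wait]  node(4,2) S=100.7200 payoff=0.0000 vs cont=5.6230 → 5.6230 [wait]  node(4,3) S=125.2180 payoff=0.0000 vs cont=1.2413 → 1.2413 [wait]  node(4,4) S=155.6746 payoff=0.0000 vs cont=0.1184 → 0.1184 [wait]  ⇒ S*(4)=65.1649
t_3: node(3,0) S=72.6590 payoff=22.4410 vs cont=22.2277 → 22.4410 [stop]  node(3,1) S=90.3317 payoff=4.7683 vs cont=10.2709 → 10.2709 [wait]  node(3,2) S=112.3030 payoff=0.0000 vs cont=3.3218 → 3.3218 [wait]  node(3,3) S=139.6183 payoff=0.0000 vs cont=0.6535 → 0.6535 [wait]  ⇒ S*(3)=72.6590
t_2: node(2,0) S=81.0149 payoff=14.0851 vs cont=15.9832 → 15.9832 [wait]  node(2,1) S=100.7200 payoff=0.0000 vs cont=6.6082 → 6.6082 [wait]  node(2,2) S=125.2180 payoff=0.0000 vs cont=1.9214 → 1.9214 [wait]  ⇒ S*(2)=-
t_1: node(1,0) S=90.3317 payoff=4.7683 vs cont=11.0211 → 11.0211 [wait]  node(1,1) S=112.3030 payoff=0.0000 vs cont=4.1410 → 4.1410 [wait]  ⇒ S*(1)=-
t_0: node(0,0) S=100.7200 payoff=0.0000 vs cont=7.3865 → 7.3865 [wait]  ⇒ S*(0)=-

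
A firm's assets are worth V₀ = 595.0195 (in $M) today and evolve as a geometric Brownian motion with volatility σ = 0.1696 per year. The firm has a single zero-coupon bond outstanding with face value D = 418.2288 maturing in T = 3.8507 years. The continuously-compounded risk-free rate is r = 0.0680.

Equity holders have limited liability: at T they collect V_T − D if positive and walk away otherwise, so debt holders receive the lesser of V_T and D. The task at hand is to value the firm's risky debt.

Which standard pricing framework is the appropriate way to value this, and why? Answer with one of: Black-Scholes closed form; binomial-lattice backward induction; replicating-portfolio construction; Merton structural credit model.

Key observation: the asked-for credit quantity lives on the firm's capital structure — asset value, asset volatility, debt face 418.2288 — which is the structural model's domain.

framework: Merton structural credit model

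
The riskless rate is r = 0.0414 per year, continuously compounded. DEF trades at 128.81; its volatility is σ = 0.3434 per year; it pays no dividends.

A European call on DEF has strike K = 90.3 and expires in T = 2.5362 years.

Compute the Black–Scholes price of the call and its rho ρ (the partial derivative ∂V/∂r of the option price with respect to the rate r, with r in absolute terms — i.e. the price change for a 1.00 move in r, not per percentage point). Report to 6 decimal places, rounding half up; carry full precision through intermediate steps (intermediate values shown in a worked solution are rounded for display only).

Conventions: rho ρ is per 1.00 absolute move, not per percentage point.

price = 53.621339
ρ = 147.427586

σ√T = 0.3434·√2.5362 = 0.546880
d₁ = (ln(S/K) + (r+σ²/2)T) / (σ√T) = (ln(128.81/90.3) + (0.0414+0.3434²/2)·2.5362) / 0.546880 = (0.355201 + 0.254538) / 0.546880 = 1.114940
d₂ = d₁ − σ√T = 1.114940 − 0.546880 = 0.568060
e^{−rT} = 0.900326
N(d₁) = 0.867562,  N(d₂) = 0.715003
Call price V = S·N(d₁) − K·e^{−rT}·N(d₂) = 111.750660 − 58.129322 = 53.621339
ρ = K·T·e^{−rT}·N(d₂) = 147.427586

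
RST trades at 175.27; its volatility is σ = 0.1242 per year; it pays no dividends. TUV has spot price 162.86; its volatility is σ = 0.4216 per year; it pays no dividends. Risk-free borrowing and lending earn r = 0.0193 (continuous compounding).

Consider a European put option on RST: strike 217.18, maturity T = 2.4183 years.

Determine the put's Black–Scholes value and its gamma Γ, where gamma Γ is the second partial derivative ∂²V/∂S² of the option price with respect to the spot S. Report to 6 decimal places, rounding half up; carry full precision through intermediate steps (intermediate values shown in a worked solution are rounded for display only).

σ√T = 0.1242·√2.4183 = 0.193142
d₁ = (ln(S/K) + (r+σ²/2)T) / (σ√T) = (ln(175.27/217.18) + (0.0193+0.1242²/2)·2.4183) / 0.193142 = (-0.214399 + 0.065325) / 0.193142 = -0.771835
d₂ = d₁ − σ√T = -0.771835 − 0.193142 = -0.964977
e^{−rT} = 0.954399
N(−d₁) = 0.779894,  N(−d₂) = 0.832722
Put price V = K·e^{−rT}·N(−d₂) − S·N(−d₁) = 172.603612 − 136.692012 = 35.911601
φ(d₁) = (1/√(2π))·e^{−d₁²/2} = 0.296175
Γ = φ(d₁) / (S·σ·√T) = 0.008749

price = 35.911601
Γ = 0.008749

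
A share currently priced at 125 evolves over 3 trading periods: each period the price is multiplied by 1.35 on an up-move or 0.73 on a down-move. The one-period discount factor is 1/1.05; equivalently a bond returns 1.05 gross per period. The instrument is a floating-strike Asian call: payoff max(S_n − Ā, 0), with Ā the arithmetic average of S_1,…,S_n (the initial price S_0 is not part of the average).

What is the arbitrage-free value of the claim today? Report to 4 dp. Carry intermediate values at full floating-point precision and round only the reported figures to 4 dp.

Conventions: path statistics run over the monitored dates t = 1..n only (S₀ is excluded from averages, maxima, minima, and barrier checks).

With p* = (R−d)/(u−d) = 0.5161, sum probability × payoff across the paths and divide by R^3.
Enumerate all 2^3 = 8 price paths (U = up ×1.35, D = down ×0.73); each path with k up-moves has probability p*^k·(1−p*)^(3−k).
DDD: Ā=68.8299, payoff=0.0000, prob=0.113289
UDD: Ā=127.2881, payoff=0.0000, prob=0.120842
DUD: Ā=101.4548, payoff=0.0000, prob=0.120842
UUD: Ā=187.6219, payoff=0.0000, prob=0.128898
DDU: Ā=82.5965, payoff=7.3304, prob=0.120842
UDU: Ā=152.7469, payoff=13.5563, prob=0.128898
DUU: Ā=126.9135, payoff=39.3896, prob=0.128898
UUU: Ā=234.7031, payoff=72.8438, prob=0.137491
Price = Σ prob·payoff / R^3 = 17.725806 / 1.157625 = 15.3122

price = 15.3122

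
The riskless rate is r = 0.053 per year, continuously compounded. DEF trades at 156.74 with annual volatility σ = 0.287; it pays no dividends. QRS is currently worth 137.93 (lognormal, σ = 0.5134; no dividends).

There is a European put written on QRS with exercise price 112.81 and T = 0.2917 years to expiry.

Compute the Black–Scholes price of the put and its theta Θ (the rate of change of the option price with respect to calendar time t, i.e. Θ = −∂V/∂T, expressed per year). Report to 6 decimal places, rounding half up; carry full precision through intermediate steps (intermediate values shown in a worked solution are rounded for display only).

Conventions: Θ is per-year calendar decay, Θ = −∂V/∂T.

σ√T = 0.5134·√0.2917 = 0.277284
d₁ = (ln(S/K) + (r+σ²/2)T) / (σ√T) = (ln(137.93/112.81) + (0.053+0.5134²/2)·0.2917) / 0.277284 = (0.201041 + 0.053903) / 0.277284 = 0.919436
d₂ = d₁ − σ√T = 0.919436 − 0.277284 = 0.642153
e^{−rT} = 0.984659
N(−d₁) = 0.178934,  N(−d₂) = 0.260387
Put price V = K·e^{−rT}·N(−d₂) − S·N(−d₁) = 28.923627 − 24.680332 = 4.243295
φ(d₁) = (1/√(2π))·e^{−d₁²/2} = 0.261422
Θ = −S·φ(d₁)·σ/(2√T) + r·K·e^{−rT}·N(−d₂) = −17.137926 + 1.532952 = -15.604973

price = 4.243295
Θ = -15.604973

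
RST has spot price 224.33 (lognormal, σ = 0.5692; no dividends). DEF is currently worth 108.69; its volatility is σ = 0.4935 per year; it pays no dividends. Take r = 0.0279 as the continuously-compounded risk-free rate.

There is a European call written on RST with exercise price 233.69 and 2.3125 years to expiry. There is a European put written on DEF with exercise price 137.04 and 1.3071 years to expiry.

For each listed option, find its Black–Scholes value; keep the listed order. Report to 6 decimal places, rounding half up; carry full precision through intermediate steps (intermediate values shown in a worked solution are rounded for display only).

[RST call K=233.69]
σ√T = 0.5692·√2.3125 = 0.865577
d₁ = (ln(S/K) + (r+σ²/2)T) / (σ√T) = (ln(224.33/233.69) + (0.0279+0.5692²/2)·2.3125) / 0.865577 = (-0.040877 + 0.439131) / 0.865577 = 0.460102
d₂ = d₁ − σ√T = 0.460102 − 0.865577 = -0.405476
e^{−rT} = 0.937519
N(d₁) = 0.677278,  N(d₂) = 0.342564
price = S·N(d₁) − K·e^{−rT}·N(d₂) = 151.933847 − 75.051900 = 76.881947
[DEF put K=137.04]
σ√T = 0.4935·√1.3071 = 0.564211
d₁ = (ln(S/K) + (r+σ²/2)T) / (σ√T) = (ln(108.69/137.04) + (0.0279+0.4935²/2)·1.3071) / 0.564211 = (-0.231773 + 0.195635) / 0.564211 = -0.064050
d₂ = d₁ − σ√T = -0.064050 − 0.564211 = -0.628261
e^{−rT} = 0.964189
N(−d₁) = 0.525535,  N(−d₂) = 0.735084
price = K·e^{−rT}·N(−d₂) − S·N(−d₁) = 97.128397 − 57.120393 = 40.008003

price(RST call K=233.69) = 76.881947
price(DEF put K=137.04) = 40.008003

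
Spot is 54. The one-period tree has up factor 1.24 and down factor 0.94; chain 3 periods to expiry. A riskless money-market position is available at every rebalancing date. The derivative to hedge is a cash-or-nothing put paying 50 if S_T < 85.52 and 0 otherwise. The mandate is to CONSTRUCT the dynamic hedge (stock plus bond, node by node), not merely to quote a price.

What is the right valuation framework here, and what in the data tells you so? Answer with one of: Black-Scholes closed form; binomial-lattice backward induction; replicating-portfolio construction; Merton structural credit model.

Key observation: a price alone would not answer the question — the per-node share/bond construction on the spot-54, 1.24/0.94 tree is required, and only the replicating-portfolio method yields it.

framework: replicating-portfolio construction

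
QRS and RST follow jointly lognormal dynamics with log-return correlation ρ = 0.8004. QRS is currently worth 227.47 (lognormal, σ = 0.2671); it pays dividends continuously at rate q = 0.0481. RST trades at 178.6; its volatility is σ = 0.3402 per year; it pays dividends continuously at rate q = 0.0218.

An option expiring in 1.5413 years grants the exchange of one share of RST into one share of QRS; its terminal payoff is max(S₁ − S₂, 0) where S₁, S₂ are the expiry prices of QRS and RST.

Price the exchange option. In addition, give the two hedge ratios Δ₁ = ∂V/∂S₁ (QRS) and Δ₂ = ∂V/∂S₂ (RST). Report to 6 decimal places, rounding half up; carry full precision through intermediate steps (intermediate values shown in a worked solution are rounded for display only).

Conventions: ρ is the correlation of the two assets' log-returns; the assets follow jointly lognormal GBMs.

exchange price = 44.356515
Δ1 = 0.762915
Δ2 = -0.723313

σ_eff = √(σ₁² + σ₂² − 2ρσ₁σ₂) = √(0.2671² + 0.3402² − 2·0.8004·0.2671·0.3402) = 0.204005
d₁ = (ln(S₁/S₂) + (q₂ − q₁ + σ_eff²/2)T) / (σ_eff√T) = (ln(227.47/178.6) + (0.0218 − 0.0481 + 0.020809)·1.5413) / 0.253270 = 0.921571
d₂ = d₁ − σ_eff√T = 0.921571 − 0.253270 = 0.668302
N(d₁) = 0.821624,  N(d₂) = 0.748029
V = S₁·e^{−q₁T}·N(d₁) − S₂·e^{−q₂T}·N(d₂) = 173.540212 − 129.183697 = 44.356515
Key observation: no risk-free rate is needed — with the second asset as numeraire the exchange option is a call on the ratio S₁/S₂, and r cancels out of the value.
Δ₁ = e^{−q₁T}·N(d₁) = 0.762915;  Δ₂ = −e^{−q₂T}·N(d₂) = -0.723313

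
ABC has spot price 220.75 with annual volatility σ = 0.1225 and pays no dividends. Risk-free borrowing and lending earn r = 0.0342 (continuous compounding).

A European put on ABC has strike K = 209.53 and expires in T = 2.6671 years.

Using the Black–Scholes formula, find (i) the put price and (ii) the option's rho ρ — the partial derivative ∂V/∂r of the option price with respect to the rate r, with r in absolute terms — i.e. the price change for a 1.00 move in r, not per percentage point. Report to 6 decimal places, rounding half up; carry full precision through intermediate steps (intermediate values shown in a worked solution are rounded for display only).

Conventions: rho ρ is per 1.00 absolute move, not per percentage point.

price = 5.693003
ρ = -137.084477

σ√T = 0.1225·√2.6671 = 0.200058
d₁ = (ln(S/K) + (r+σ²/2)T) / (σ√T) = (ln(220.75/209.53) + (0.0342+0.1225²/2)·2.6671) / 0.200058 = (0.052164 + 0.111226) / 0.200058 = 0.816715
d₂ = d₁ − σ√T = 0.816715 − 0.200058 = 0.616657
e^{−rT} = 0.912822
N(−d₁) = 0.207046,  N(−d₂) = 0.268730
Put price V = K·e^{−rT}·N(−d₂) − S·N(−d₁) = 51.398327 − 45.705324 = 5.693003
ρ = −K·T·e^{−rT}·N(−d₂) = -137.084477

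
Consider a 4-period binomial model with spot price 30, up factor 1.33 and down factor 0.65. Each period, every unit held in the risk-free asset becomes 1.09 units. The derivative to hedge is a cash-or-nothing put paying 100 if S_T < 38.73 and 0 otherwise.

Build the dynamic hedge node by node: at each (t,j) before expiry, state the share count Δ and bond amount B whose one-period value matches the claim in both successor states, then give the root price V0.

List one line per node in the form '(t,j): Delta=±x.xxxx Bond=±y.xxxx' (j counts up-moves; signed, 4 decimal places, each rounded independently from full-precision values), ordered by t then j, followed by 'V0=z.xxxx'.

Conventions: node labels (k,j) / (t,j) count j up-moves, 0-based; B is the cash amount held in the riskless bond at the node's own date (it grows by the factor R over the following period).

Since d<R<u, set p* = (R−d)/(u−d) = 0.6471; price each node as the discounted p*-expectation of its children.
At maturity the claim pays: V(4,0)=100.0000, V(4,1)=100.0000, V(4,2)=100.0000, V(4,3)=0.0000, V(4,4)=0.0000
(3,0): S=8.2387. Δ = (V_up−V_dn)/(S_up−S_dn) = (100.0000−100.0000)/(10.9575−5.3552) = 0.0000. V = [p*·100.0000 + (1−p*)·100.0000]/1.09 = 91.7431. B = V − Δ·S = 91.7431.
(3,1): S=16.8578. Δ = (V_up−V_dn)/(S_up−S_dn) = (100.0000−100.0000)/(22.4208−10.9575) = 0.0000. V = [p*·100.0000 + (1−p*)·100.0000]/1.09 = 91.7431. B = V − Δ·S = 91.7431.
(3,2): S=34.4936. Δ = (V_up−V_dn)/(S_up−S_dn) = (0.0000−100.0000)/(45.8764−22.4208) = -4.2634. V = [p*·0.0000 + (1−p*)·100.0000]/1.09 = 32.3799. B = V − Δ·S = 179.4387.
(3,3): S=70.5791. Δ = (V_up−V_dn)/(S_up−S_dn) = (0.0000−0.0000)/(93.8702−45.8764) = 0.0000. V = [p*·0.0000 + (1−p*)·0.0000]/1.09 = 0.0000. B = V − Δ·S = 0.0000.
(2,0): S=12.6750. Δ = (V_up−V_dn)/(S_up−S_dn) = (91.7431−91.7431)/(16.8578−8.2388) = 0.0000. V = [p*·91.7431 + (1−p*)·91.7431]/1.09 = 84.1680. B = V − Δ·S = 84.1680.
(2,1): S=25.9350. Δ = (V_up−V_dn)/(S_up−S_dn) = (32.3799−91.7431)/(34.4936−16.8578) = -3.3661. V = [p*·32.3799 + (1−p*)·91.7431]/1.09 = 48.9281. B = V − Δ·S = 136.2269.
(2,2): S=53.0670. Δ = (V_up−V_dn)/(S_up−S_dn) = (0.0000−32.3799)/(70.5791−34.4936) = -0.8973. V = [p*·0.0000 + (1−p*)·32.3799]/1.09 = 10.4846. B = V − Δ·S = 58.1021.
(1,0): S=19.5000. Δ = (V_up−V_dn)/(S_up−S_dn) = (48.9281−84.1680)/(25.9350−12.6750) = -2.6576. V = [p*·48.9281 + (1−p*)·84.1680]/1.09 = 56.2988. B = V − Δ·S = 108.1222.
(1,1): S=39.9000. Δ = (V_up−V_dn)/(S_up−S_dn) = (10.4846−48.9281)/(53.0670−25.9350) = -1.4169. V = [p*·10.4846 + (1−p*)·48.9281]/1.09 = 22.0669. B = V − Δ·S = 78.6015.
(0,0): S=30.0000. Δ = (V_up−V_dn)/(S_up−S_dn) = (22.0669−56.2988)/(39.9000−19.5000) = -1.6780. V = [p*·22.0669 + (1−p*)·56.2988]/1.09 = 31.3291. B = V − Δ·S = 81.6702.
Sanity check at the root: Δ(0,0)·S0 + B(0,0) reproduces V0 = 31.3291.

(0,0): Delta=-1.6780 Bond=81.6702
(1,0): Delta=-2.6576 Bond=108.1222
(1,1): Delta=-1.4169 Bond=78.6015
(2,0): Delta=0.0000 Bond=84.1680
(2,1): Delta=-3.3661 Bond=136.2269
(2,2): Delta=-0.8973 Bond=58.1021
(3,0): Delta=0.0000 Bond=91.7431
(3,1): Delta=0.0000 Bond=91.7431
(3,2): Delta=-4.2634 Bond=179.4387
(3,3): Delta=0.0000 Bond=0.0000
V0=31.3291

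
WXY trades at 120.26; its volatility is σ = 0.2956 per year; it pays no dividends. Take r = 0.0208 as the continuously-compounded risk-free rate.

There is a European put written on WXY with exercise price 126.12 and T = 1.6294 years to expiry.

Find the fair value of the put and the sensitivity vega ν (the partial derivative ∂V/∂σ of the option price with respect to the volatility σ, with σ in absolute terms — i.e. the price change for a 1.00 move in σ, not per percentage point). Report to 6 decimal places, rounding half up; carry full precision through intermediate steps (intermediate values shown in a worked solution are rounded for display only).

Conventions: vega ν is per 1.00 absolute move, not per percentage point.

price = 18.960522
ν = 60.534399

σ√T = 0.2956·√1.6294 = 0.377327
d₁ = (ln(S/K) + (r+σ²/2)T) / (σ√T) = (ln(120.26/126.12) + (0.0208+0.2956²/2)·1.6294) / 0.377327 = (-0.047578 + 0.105079) / 0.377327 = 0.152392
d₂ = d₁ − σ√T = 0.152392 − 0.377327 = -0.224935
e^{−rT} = 0.966676
N(−d₁) = 0.439439,  N(−d₂) = 0.588985
Put price V = K·e^{−rT}·N(−d₂) − S·N(−d₁) = 71.807436 − 52.846914 = 18.960522
φ(d₁) = (1/√(2π))·e^{−d₁²/2} = 0.394337
ν = S·φ(d₁)·√T = 60.534399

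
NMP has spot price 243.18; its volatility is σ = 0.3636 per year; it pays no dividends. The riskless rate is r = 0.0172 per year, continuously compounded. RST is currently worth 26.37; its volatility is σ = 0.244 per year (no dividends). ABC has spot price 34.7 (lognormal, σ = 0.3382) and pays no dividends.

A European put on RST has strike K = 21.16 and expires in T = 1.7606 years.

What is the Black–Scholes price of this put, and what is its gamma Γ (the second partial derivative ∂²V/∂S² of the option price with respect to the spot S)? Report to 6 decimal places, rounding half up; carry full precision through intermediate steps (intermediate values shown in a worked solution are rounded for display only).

price = 0.941493
Γ = 0.030174

σ√T = 0.244·√1.7606 = 0.323758
d₁ = (ln(S/K) + (r+σ²/2)T) / (σ√T) = (ln(26.37/21.16) + (0.0172+0.244²/2)·1.7606) / 0.323758 = (0.220114 + 0.082692) / 0.323758 = 0.935287
d₂ = d₁ − σ√T = 0.935287 − 0.323758 = 0.611529
e^{−rT} = 0.970172
N(−d₁) = 0.174820,  N(−d₂) = 0.270425
Put price V = K·e^{−rT}·N(−d₂) − S·N(−d₁) = 5.551505 − 4.610012 = 0.941493
φ(d₁) = (1/√(2π))·e^{−d₁²/2} = 0.257607
Γ = φ(d₁) / (S·σ·√T) = 0.030174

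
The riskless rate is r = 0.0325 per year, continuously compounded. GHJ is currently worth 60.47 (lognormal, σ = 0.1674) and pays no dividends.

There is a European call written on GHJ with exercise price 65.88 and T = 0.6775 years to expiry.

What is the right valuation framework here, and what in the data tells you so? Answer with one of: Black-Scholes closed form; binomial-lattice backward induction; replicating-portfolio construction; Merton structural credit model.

Key observation: the instrument is a plain European call (strike 65.88) on a lognormal asset; the exact continuous-time formula applies directly.

framework: Black-Scholes closed form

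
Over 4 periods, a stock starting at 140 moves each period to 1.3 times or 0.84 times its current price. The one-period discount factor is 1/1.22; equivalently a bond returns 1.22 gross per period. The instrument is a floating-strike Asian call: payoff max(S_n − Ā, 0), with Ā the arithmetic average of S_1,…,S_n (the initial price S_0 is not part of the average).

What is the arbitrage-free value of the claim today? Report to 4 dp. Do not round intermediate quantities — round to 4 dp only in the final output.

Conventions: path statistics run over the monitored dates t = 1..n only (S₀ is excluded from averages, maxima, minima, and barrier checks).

price = 33.9944

Set p* = 0.8261 (from d < R < u); the path-dependent value is the discounted p*-expectation over all price paths.
Enumerate all 2^4 = 16 price paths (U = up ×1.3, D = down ×0.84); each path with k up-moves has probability p*^k·(1−p*)^(4−k).
DDDD: Ā=92.2661, payoff=0.0000, prob=0.000915
UDDD: Ā=142.7928, payoff=0.0000, prob=0.004345
DUDD: Ā=126.6928, payoff=0.0000, prob=0.004345
UUDD: Ā=196.0722, payoff=0.0000, prob=0.020640
DDUD: Ā=113.1688, payoff=0.0000, prob=0.004345
UDUD: Ā=175.1422, payoff=0.0000, prob=0.020640
DUUD: Ā=159.0422, payoff=7.9027, prob=0.020640
UUUD: Ā=246.1368, payoff=12.2304, prob=0.098041
DDDU: Ā=101.8087, payoff=6.0635, prob=0.004345
UDDU: Ā=157.5610, payoff=9.3839, prob=0.020640
DUDU: Ā=141.4610, payoff=25.4839, prob=0.020640
UUDU: Ā=218.9278, payoff=39.4394, prob=0.098041
DDUU: Ā=127.9370, payoff=39.0079, prob=0.020640
UDUU: Ā=197.9978, payoff=60.3694, prob=0.098041
DUUU: Ā=181.8978, payoff=76.4694, prob=0.098041
UUUU: Ā=281.5085, payoff=118.3455, prob=0.465697
Price = Σ prob·payoff / R^4 = 75.309020 / 2.215335 = 33.9944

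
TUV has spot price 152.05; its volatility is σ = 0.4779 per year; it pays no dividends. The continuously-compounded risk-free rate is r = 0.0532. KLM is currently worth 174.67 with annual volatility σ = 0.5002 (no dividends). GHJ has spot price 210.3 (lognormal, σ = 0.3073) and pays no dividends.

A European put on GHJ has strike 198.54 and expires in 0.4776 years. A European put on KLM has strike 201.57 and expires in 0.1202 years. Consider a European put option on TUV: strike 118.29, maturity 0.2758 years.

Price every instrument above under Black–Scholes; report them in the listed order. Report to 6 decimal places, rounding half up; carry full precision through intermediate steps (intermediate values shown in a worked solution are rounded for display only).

[GHJ put K=198.54]
σ√T = 0.3073·√0.4776 = 0.212371
d₁ = (ln(S/K) + (r+σ²/2)T) / (σ√T) = (ln(210.3/198.54) + (0.0532+0.3073²/2)·0.4776) / 0.212371 = (0.057544 + 0.047959) / 0.212371 = 0.496789
d₂ = d₁ − σ√T = 0.496789 − 0.212371 = 0.284418
e^{−rT} = 0.974912
N(−d₁) = 0.309669,  N(−d₂) = 0.388045
price = K·e^{−rT}·N(−d₂) − S·N(−d₁) = 75.109574 − 65.123367 = 9.986208
[KLM put K=201.57]
σ√T = 0.5002·√0.1202 = 0.173419
d₁ = (ln(S/K) + (r+σ²/2)T) / (σ√T) = (ln(174.67/201.57) + (0.0532+0.5002²/2)·0.1202) / 0.173419 = (-0.143238 + 0.021432) / 0.173419 = -0.702384
d₂ = d₁ − σ√T = -0.702384 − 0.173419 = -0.875803
e^{−rT} = 0.993626
N(−d₁) = 0.758780,  N(−d₂) = 0.809431
price = K·e^{−rT}·N(−d₂) − S·N(−d₁) = 162.117092 − 132.536144 = 29.580948
[TUV put K=118.29]
σ√T = 0.4779·√0.2758 = 0.250977
d₁ = (ln(S/K) + (r+σ²/2)T) / (σ√T) = (ln(152.05/118.29) + (0.0532+0.4779²/2)·0.2758) / 0.250977 = (0.251070 + 0.046167) / 0.250977 = 1.184321
d₂ = d₁ − σ√T = 1.184321 − 0.250977 = 0.933344
e^{−rT} = 0.985435
N(−d₁) = 0.118143,  N(−d₂) = 0.175321
price = K·e^{−rT}·N(−d₂) − S·N(−d₁) = 20.436678 − 17.963644 = 2.473034

price(GHJ put K=198.54) = 9.986208
price(KLM put K=201.57) = 29.580948
price(TUV put K=118.29) = 2.473034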